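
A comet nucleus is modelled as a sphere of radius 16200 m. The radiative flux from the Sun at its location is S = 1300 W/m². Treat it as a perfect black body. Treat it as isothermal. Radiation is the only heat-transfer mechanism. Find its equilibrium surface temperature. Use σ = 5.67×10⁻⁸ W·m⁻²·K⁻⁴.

T ≈ 275 K

At equilibrium, absorbed power = emitted power.
Absorbing cross-section = πr² = 8.245×10⁸ m²; emitting surface = 4πr² = 3.298×10⁹ m² (ratio 4).
S·A_cross = εσ·A_surf·T⁴  ⇒  T⁴ = S/(4σ).
T⁴ = 1.00·1300/(4·5.67×10⁻⁸) = 5.732×10⁹ K⁴.
T = (5.732×10⁹)^(1/4).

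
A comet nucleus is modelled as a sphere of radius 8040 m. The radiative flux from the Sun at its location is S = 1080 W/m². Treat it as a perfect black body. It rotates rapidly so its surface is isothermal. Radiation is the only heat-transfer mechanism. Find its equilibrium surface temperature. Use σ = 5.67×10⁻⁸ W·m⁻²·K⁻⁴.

T ≈ 263 K

At equilibrium, absorbed power = emitted power.
Absorbing cross-section = πr² = 2.031×10⁸ m²; emitting surface = 4πr² = 8.123×10⁸ m² (ratio 4).
S·A_cross = εσ·A_surf·T⁴  ⇒  T⁴ = S/(4σ).
T⁴ = 1.00·1080/(4·5.67×10⁻⁸) = 4.762×10⁹ K⁴.
T = (4.762×10⁹)^(1/4).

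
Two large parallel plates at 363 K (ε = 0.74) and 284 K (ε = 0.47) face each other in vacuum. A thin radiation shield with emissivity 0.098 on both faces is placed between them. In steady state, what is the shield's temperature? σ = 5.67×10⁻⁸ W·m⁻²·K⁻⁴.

In steady state the net flux on the hot side equals that on the cold side.
σ(T₁⁴−T_s⁴)/D₁ = σ(T_s⁴−T₂⁴)/D₂, with D₁ = 1/ε₁+1/ε_s−1 = 10.56, D₂ = 1/ε_s+1/ε₂−1 = 11.33.
Solve for T_s⁴: T_s⁴ = (D₂·T₁⁴ + D₁·T₂⁴)/(D₁+D₂) = 1.213×10¹⁰ K⁴.

T_s ≈ 332 K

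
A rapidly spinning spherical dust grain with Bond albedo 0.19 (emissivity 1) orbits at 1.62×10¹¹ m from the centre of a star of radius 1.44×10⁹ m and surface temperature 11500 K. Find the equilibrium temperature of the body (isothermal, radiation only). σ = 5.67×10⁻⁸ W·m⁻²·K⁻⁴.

T ≈ 727 K

The star's surface emits σT_*⁴; at distance d the flux is S = σT_*⁴(R_*/d)².
S = 5.67×10⁻⁸·(11500)⁴·(1.44×10⁹/1.62×10¹¹)² = 78360 W/m².
For an isothermal sphere T⁴ = (1−a)S/(4σ) = 2.798×10¹¹ K⁴.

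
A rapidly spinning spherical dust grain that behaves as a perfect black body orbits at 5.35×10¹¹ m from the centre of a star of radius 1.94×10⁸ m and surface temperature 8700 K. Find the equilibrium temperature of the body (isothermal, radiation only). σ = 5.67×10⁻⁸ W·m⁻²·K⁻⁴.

T ≈ 117 K

The star's surface emits σT_*⁴; at distance d the flux is S = σT_*⁴(R_*/d)².
S = 5.67×10⁻⁸·(8700)⁴·(1.94×10⁸/5.35×10¹¹)² = 42.71 W/m².
For an isothermal sphere T⁴ = (1−a)S/(4σ) = 1.883×10⁸ K⁴.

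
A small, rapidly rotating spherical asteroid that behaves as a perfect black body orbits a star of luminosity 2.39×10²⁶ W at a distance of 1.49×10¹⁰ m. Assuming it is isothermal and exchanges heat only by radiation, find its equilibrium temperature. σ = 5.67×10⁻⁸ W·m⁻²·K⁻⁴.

First find the stellar flux at distance d: S = L/(4πd²) = 2.39×10²⁶/(4π·(1.49×10¹⁰)²) = 85670 W/m².
For an isothermal sphere, absorbed (1−a)S·πr² = emitted σ·4πr²·T⁴, so T⁴ = (1−a)S/(4σ).
T⁴ = 1.00·85670/(4·5.67×10⁻⁸) = 3.777×10¹¹ K⁴.

T ≈ 784 K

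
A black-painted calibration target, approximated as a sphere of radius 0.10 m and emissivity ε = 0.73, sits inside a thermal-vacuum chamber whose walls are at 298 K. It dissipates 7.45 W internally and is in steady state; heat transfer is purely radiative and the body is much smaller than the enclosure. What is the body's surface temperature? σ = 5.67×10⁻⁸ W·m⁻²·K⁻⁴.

T ≈ 311 K

For a small grey body in a large enclosure, net radiated power = εσA(T⁴ − T_w⁴).
Steady state: P = εσA(T⁴ − T_w⁴) with A = 4πr² = 0.1257 m².
T⁴ = P/(εσA) + T_w⁴ = 7.45/(0.73·5.67×10⁻⁸·0.1257) + (298)⁴
    = 1.432×10⁹ + 7.886×10⁹ = 9.318×10⁹ K⁴.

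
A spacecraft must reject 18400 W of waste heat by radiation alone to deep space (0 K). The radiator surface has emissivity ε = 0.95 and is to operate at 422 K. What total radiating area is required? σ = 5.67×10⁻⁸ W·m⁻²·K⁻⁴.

P = εσA T⁴ ⇒ A = P/(εσT⁴).
T⁴ = 3.171×10¹⁰ K⁴.
A = 18400/(0.95 × 5.67×10⁻⁸ × 3.171×10¹⁰).

A ≈ 10.8 m²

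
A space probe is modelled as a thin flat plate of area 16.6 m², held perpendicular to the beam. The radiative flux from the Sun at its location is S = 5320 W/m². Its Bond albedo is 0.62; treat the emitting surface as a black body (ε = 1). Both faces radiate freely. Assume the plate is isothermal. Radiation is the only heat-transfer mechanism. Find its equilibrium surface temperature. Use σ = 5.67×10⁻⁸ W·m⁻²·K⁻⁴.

At equilibrium, absorbed power = emitted power.
Absorbing cross-section = A = 16.60 m²; emitting surface = 2A = 33.20 m² (ratio 2).
(1−a)S·A_cross = εσ·A_surf·T⁴  ⇒  T⁴ = (1−a)S/(2σ).
T⁴ = 0.380·5320/(2·5.67×10⁻⁸) = 1.783×10¹⁰ K⁴.
T = (1.783×10¹⁰)^(1/4).

T ≈ 365 K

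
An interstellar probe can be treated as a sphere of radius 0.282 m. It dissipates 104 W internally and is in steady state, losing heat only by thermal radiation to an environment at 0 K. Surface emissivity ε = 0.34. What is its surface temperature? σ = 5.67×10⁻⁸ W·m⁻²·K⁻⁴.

T ≈ 271 K

Steady state: internal power = radiated power, P = εσA T⁴.
Radiating area A = 4πr² = 0.9993 m².
T⁴ = P/(εσA) = 104/(0.34·5.67×10⁻⁸·0.9993) = 5.398×10⁹ K⁴.
T = (5.398×10⁹)^(1/4).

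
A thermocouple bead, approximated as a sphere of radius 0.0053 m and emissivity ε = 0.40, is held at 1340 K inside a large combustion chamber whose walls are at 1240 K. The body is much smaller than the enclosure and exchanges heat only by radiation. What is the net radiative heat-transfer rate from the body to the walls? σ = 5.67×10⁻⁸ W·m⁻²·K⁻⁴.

For a small grey body in a large enclosure: P_net = εσA(T_body⁴ − T_wall⁴).
A = 4πr² = 3.530×10⁻⁴ m²; T_body⁴ − T_wall⁴ = 3.224×10¹² − 2.364×10¹² = 8.600×10¹¹ K⁴.
|P_net| = 0.40·5.67×10⁻⁸·3.530×10⁻⁴·8.600×10¹¹.

P_net ≈ 6.88 W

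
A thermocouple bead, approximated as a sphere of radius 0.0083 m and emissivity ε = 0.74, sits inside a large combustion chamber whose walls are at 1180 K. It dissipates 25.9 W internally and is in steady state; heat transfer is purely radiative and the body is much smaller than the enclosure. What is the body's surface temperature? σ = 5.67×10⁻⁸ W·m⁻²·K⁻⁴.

For a small grey body in a large enclosure, net radiated power = εσA(T⁴ − T_w⁴).
Steady state: P = εσA(T⁴ − T_w⁴) with A = 4πr² = 8.657×10⁻⁴ m².
T⁴ = P/(εσA) + T_w⁴ = 25.9/(0.74·5.67×10⁻⁸·8.657×10⁻⁴) + (1180)⁴
    = 7.130×10¹¹ + 1.939×10¹² = 2.652×10¹² K⁴.

T ≈ 1280 K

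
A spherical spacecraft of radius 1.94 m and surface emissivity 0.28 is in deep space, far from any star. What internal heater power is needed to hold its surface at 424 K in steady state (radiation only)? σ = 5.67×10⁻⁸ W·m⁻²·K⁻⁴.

P = εσ·4πr²·T⁴.
4πr² = 47.29 m²; T⁴ = 3.232×10¹⁰ K⁴.
P = 0.28·5.67×10⁻⁸·47.29·3.232×10¹⁰.

P ≈ 24300 W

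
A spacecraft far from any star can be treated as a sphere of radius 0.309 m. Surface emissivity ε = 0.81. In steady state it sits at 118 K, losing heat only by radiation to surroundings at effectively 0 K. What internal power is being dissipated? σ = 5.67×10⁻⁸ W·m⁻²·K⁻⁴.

P ≈ 10.7 W

Steady state: P = εσA T⁴.
A = 4πr² = 1.200 m²; T⁴ = (118)⁴ = 1.939×10⁸ K⁴.
P = 0.81 × 5.67×10⁻⁸ × 1.200 × 1.939×10⁸.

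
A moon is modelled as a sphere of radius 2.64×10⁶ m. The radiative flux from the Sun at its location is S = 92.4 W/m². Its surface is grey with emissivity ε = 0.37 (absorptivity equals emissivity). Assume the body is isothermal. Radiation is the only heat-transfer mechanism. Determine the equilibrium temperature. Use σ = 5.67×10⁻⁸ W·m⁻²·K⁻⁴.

T ≈ 142 K

At equilibrium, absorbed power = emitted power.
Absorbing cross-section = πr² = 2.190×10¹³ m²; emitting surface = 4πr² = 8.758×10¹³ m² (ratio 4).
εS·A_cross = εσ·A_surf·T⁴  ⇒  T⁴ = S/(4σ)   (ε cancels).
T⁴ = 92.4/(4·5.67×10⁻⁸) = 4.074×10⁸ K⁴.
T = (4.074×10⁸)^(1/4).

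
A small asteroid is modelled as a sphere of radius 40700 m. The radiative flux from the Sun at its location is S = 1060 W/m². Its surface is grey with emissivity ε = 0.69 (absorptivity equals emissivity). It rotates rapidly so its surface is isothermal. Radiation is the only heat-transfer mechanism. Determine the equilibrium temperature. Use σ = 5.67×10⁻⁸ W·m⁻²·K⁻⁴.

At equilibrium, absorbed power = emitted power.
Absorbing cross-section = πr² = 5.204×10⁹ m²; emitting surface = 4πr² = 2.082×10¹⁰ m² (ratio 4).
εS·A_cross = εσ·A_surf·T⁴  ⇒  T⁴ = S/(4σ)   (ε cancels).
T⁴ = 1060/(4·5.67×10⁻⁸) = 4.674×10⁹ K⁴.
T = (4.674×10⁹)^(1/4).

T ≈ 261 K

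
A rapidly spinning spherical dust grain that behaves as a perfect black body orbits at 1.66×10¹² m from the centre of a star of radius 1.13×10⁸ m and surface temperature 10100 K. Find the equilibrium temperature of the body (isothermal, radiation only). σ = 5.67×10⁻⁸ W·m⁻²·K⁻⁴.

T ≈ 58.9 K

The star's surface emits σT_*⁴; at distance d the flux is S = σT_*⁴(R_*/d)².
S = 5.67×10⁻⁸·(10100)⁴·(1.13×10⁸/1.66×10¹²)² = 2.734 W/m².
For an isothermal sphere T⁴ = (1−a)S/(4σ) = 1.205×10⁷ K⁴.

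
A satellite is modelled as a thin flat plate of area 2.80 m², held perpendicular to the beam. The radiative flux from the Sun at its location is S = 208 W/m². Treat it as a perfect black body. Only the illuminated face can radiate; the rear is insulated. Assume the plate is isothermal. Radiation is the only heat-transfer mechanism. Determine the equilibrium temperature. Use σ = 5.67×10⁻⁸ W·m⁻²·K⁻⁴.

T ≈ 246 K

At equilibrium, absorbed power = emitted power.
Absorbing cross-section = A = 2.800 m²; emitting surface = A = 2.800 m² (ratio 1).
S·A_cross = εσ·A_surf·T⁴  ⇒  T⁴ = S/(1σ).
T⁴ = 1.00·208/(1·5.67×10⁻⁸) = 3.668×10⁹ K⁴.
T = (3.668×10⁹)^(1/4).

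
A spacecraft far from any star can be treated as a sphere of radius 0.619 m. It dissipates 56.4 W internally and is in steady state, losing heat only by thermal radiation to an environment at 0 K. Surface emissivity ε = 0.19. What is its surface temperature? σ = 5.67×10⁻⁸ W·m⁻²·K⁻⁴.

T ≈ 182 K

Steady state: internal power = radiated power, P = εσA T⁴.
Radiating area A = 4πr² = 4.815 m².
T⁴ = P/(εσA) = 56.4/(0.19·5.67×10⁻⁸·4.815) = 1.087×10⁹ K⁴.
T = (1.087×10⁹)^(1/4).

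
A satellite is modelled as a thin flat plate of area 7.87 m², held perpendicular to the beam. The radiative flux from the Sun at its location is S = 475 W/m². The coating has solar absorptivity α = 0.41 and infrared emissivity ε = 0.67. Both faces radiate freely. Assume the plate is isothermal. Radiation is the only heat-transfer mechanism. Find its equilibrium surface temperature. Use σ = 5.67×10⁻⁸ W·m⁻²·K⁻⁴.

At equilibrium, absorbed power = emitted power.
Absorbing cross-section = A = 7.870 m²; emitting surface = 2A = 15.74 m² (ratio 2).
αS·A_cross = εσ·A_surf·T⁴  ⇒  T⁴ = αS/(ε·2σ).
T⁴ = 0.410·475/(0.67·2·5.67×10⁻⁸) = 2.563×10⁹ K⁴.
T = (2.563×10⁹)^(1/4).

T ≈ 225 K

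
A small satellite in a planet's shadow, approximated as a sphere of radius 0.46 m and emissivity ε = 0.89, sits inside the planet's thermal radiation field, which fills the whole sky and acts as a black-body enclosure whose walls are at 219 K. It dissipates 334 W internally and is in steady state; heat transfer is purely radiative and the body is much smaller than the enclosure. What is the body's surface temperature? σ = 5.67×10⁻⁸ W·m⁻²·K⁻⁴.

For a small grey body in a large enclosure, net radiated power = εσA(T⁴ − T_w⁴).
Steady state: P = εσA(T⁴ − T_w⁴) with A = 4πr² = 2.659 m².
T⁴ = P/(εσA) + T_w⁴ = 334/(0.89·5.67×10⁻⁸·2.659) + (219)⁴
    = 2.489×10⁹ + 2.300×10⁹ = 4.789×10⁹ K⁴.

T ≈ 263 K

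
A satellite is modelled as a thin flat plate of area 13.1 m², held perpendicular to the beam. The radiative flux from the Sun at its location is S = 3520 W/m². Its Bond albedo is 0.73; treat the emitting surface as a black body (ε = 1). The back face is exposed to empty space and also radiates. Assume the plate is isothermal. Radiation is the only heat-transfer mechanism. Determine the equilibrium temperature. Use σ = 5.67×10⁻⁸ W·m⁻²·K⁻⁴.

T ≈ 303 K

At equilibrium, absorbed power = emitted power.
Absorbing cross-section = A = 13.10 m²; emitting surface = 2A = 26.20 m² (ratio 2).
(1−a)S·A_cross = εσ·A_surf·T⁴  ⇒  T⁴ = (1−a)S/(2σ).
T⁴ = 0.270·3520/(2·5.67×10⁻⁸) = 8.381×10⁹ K⁴.
T = (8.381×10⁹)^(1/4).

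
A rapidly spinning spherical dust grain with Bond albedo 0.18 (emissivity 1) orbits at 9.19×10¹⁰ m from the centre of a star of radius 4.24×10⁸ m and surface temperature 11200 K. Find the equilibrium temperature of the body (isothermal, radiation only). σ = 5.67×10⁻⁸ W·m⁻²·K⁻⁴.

The star's surface emits σT_*⁴; at distance d the flux is S = σT_*⁴(R_*/d)².
S = 5.67×10⁻⁸·(11200)⁴·(4.24×10⁸/9.19×10¹⁰)² = 18990 W/m².
For an isothermal sphere T⁴ = (1−a)S/(4σ) = 6.866×10¹⁰ K⁴.

T ≈ 512 K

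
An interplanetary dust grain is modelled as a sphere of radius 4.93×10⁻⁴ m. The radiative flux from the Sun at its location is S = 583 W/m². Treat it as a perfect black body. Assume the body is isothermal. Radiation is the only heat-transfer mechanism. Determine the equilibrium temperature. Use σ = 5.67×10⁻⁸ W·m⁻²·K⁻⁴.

T ≈ 225 K

At equilibrium, absorbed power = emitted power.
Absorbing cross-section = πr² = 7.636×10⁻⁷ m²; emitting surface = 4πr² = 3.054×10⁻⁶ m² (ratio 4).
S·A_cross = εσ·A_surf·T⁴  ⇒  T⁴ = S/(4σ).
T⁴ = 1.00·583/(4·5.67×10⁻⁸) = 2.571×10⁹ K⁴.
T = (2.571×10⁹)^(1/4).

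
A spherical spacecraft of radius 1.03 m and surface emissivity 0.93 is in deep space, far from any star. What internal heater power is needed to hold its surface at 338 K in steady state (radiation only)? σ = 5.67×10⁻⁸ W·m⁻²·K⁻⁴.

P = εσ·4πr²·T⁴.
4πr² = 13.33 m²; T⁴ = 1.305×10¹⁰ K⁴.
P = 0.93·5.67×10⁻⁸·13.33·1.305×10¹⁰.

P ≈ 9180 W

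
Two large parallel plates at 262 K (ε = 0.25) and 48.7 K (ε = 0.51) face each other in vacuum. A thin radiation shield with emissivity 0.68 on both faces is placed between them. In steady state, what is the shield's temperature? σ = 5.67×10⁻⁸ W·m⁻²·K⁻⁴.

T_s ≈ 202 K

In steady state the net flux on the hot side equals that on the cold side.
σ(T₁⁴−T_s⁴)/D₁ = σ(T_s⁴−T₂⁴)/D₂, with D₁ = 1/ε₁+1/ε_s−1 = 4.471, D₂ = 1/ε_s+1/ε₂−1 = 2.431.
Solve for T_s⁴: T_s⁴ = (D₂·T₁⁴ + D₁·T₂⁴)/(D₁+D₂) = 1.664×10⁹ K⁴.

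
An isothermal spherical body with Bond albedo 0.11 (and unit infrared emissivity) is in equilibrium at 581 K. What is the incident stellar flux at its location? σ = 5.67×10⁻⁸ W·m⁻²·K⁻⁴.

S ≈ 29000 W/m²

(1−a)S·πr² = σ·4πr²·T⁴ ⇒ S = 4σT⁴/(1−a).
S = 4·5.67×10⁻⁸·1.139×10¹¹/0.890.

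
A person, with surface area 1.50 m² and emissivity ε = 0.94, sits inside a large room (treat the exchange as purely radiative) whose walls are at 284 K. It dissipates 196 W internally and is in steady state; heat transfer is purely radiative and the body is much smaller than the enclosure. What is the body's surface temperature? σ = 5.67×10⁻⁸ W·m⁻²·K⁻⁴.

For a small grey body in a large enclosure, net radiated power = εσA(T⁴ − T_w⁴).
Steady state: P = εσA(T⁴ − T_w⁴) with A = 1.50 m².
T⁴ = P/(εσA) + T_w⁴ = 196/(0.94·5.67×10⁻⁸·1.500) + (284)⁴
    = 2.452×10⁹ + 6.505×10⁹ = 8.957×10⁹ K⁴.

T ≈ 308 K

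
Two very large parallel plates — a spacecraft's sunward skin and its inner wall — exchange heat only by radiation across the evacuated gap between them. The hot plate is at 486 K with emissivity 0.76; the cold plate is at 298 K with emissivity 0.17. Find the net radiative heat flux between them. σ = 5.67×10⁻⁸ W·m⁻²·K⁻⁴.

For two infinite grey parallel plates, q = σ(T₁⁴ − T₂⁴)/(1/ε₁ + 1/ε₂ − 1).
T₁⁴ − T₂⁴ = 5.579×10¹⁰ − 7.886×10⁹ = 4.790×10¹⁰ K⁴.
1/ε₁ + 1/ε₂ − 1 = 1.316 + 5.882 − 1 = 6.198.
q = 5.67×10⁻⁸ × 4.790×10¹⁰ / 6.198.

q ≈ 438 W/m²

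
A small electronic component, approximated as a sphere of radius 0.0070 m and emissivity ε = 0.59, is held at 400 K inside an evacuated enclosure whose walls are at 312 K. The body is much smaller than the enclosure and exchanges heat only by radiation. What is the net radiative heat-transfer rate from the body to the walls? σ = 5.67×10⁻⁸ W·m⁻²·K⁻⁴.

P_net ≈ 0.332 W

For a small grey body in a large enclosure: P_net = εσA(T_body⁴ − T_wall⁴).
A = 4πr² = 6.158×10⁻⁴ m²; T_body⁴ − T_wall⁴ = 2.560×10¹⁰ − 9.476×10⁹ = 1.612×10¹⁰ K⁴.
|P_net| = 0.59·5.67×10⁻⁸·6.158×10⁻⁴·1.612×10¹⁰.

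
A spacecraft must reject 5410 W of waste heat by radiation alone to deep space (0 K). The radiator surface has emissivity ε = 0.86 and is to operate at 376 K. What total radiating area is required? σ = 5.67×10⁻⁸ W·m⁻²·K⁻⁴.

A ≈ 5.55 m²

P = εσA T⁴ ⇒ A = P/(εσT⁴).
T⁴ = 1.999×10¹⁰ K⁴.
A = 5410/(0.86 × 5.67×10⁻⁸ × 1.999×10¹⁰).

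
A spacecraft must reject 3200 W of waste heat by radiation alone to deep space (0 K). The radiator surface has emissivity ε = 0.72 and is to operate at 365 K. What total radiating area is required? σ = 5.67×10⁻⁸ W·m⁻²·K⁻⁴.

A ≈ 4.42 m²

P = εσA T⁴ ⇒ A = P/(εσT⁴).
T⁴ = 1.775×10¹⁰ K⁴.
A = 3200/(0.72 × 5.67×10⁻⁸ × 1.775×10¹⁰).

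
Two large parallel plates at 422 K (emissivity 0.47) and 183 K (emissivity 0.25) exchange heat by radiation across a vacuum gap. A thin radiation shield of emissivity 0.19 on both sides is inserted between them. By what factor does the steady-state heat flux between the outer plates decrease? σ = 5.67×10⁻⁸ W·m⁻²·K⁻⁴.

factor ≈ 2.86

Without shield: q₀ = σΔ(T⁴)/(1/ε₁+1/ε₂−1) with denominator 5.128.
With shield the two gaps are in series; the resistances add: (1/ε₁+1/ε_s−1)+(1/ε_s+1/ε₂−1) = 6.391+8.263 = 14.65.
Heat-flux ratio q₀/q = 14.65/5.128.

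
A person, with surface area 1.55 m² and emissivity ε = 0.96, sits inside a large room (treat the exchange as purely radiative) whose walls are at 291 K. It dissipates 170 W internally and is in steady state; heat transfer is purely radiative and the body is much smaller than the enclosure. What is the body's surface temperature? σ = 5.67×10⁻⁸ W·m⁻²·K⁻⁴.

T ≈ 310 K

For a small grey body in a large enclosure, net radiated power = εσA(T⁴ − T_w⁴).
Steady state: P = εσA(T⁴ − T_w⁴) with A = 1.55 m².
T⁴ = P/(εσA) + T_w⁴ = 170/(0.96·5.67×10⁻⁸·1.550) + (291)⁴
    = 2.015×10⁹ + 7.171×10⁹ = 9.186×10⁹ K⁴.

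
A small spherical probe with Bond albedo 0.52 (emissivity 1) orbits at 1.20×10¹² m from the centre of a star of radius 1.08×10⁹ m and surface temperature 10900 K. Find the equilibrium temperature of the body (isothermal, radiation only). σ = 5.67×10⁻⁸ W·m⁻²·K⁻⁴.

The star's surface emits σT_*⁴; at distance d the flux is S = σT_*⁴(R_*/d)².
S = 5.67×10⁻⁸·(10900)⁴·(1.08×10⁹/1.20×10¹²)² = 648.3 W/m².
For an isothermal sphere T⁴ = (1−a)S/(4σ) = 1.372×10⁹ K⁴.

T ≈ 192 K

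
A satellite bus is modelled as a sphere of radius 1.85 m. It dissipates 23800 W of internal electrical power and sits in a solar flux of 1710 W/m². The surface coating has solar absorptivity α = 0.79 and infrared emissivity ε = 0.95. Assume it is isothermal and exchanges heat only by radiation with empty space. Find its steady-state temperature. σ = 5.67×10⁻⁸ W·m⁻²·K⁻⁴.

At steady state, absorbed solar power + internal power = radiated power.
Absorbed: α·S·A_cross = 0.79·1710·10.75 = 14530 W (cross-section πr²).
Total input = 14530 + 23800 = 38330 W.
Radiated: εσ·A_surf·T⁴ with A_surf = 4πr² = 43.01 m².
T⁴ = 38330/(0.95·5.67×10⁻⁸·43.01) = 1.654×10¹⁰ K⁴.

T ≈ 359 K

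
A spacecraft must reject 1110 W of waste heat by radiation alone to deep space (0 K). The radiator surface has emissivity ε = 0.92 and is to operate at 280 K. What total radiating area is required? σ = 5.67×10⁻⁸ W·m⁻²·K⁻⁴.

P = εσA T⁴ ⇒ A = P/(εσT⁴).
T⁴ = 6.147×10⁹ K⁴.
A = 1110/(0.92 × 5.67×10⁻⁸ × 6.147×10⁹).

A ≈ 3.46 m²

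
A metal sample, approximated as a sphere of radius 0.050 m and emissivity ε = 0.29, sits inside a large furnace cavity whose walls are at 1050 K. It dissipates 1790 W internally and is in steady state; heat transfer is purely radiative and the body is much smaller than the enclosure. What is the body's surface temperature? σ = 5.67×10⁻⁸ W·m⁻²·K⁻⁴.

T ≈ 1470 K

For a small grey body in a large enclosure, net radiated power = εσA(T⁴ − T_w⁴).
Steady state: P = εσA(T⁴ − T_w⁴) with A = 4πr² = 0.03142 m².
T⁴ = P/(εσA) + T_w⁴ = 1790/(0.29·5.67×10⁻⁸·0.03142) + (1050)⁴
    = 3.465×10¹² + 1.216×10¹² = 4.681×10¹² K⁴.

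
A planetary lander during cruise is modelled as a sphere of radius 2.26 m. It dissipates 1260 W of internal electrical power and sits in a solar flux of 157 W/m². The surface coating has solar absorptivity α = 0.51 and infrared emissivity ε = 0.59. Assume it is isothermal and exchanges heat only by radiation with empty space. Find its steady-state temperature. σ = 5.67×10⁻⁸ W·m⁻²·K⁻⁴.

T ≈ 186 K

At steady state, absorbed solar power + internal power = radiated power.
Absorbed: α·S·A_cross = 0.51·157·16.05 = 1285 W (cross-section πr²).
Total input = 1285 + 1260 = 2545 W.
Radiated: εσ·A_surf·T⁴ with A_surf = 4πr² = 64.18 m².
T⁴ = 2545/(0.59·5.67×10⁻⁸·64.18) = 1.185×10⁹ K⁴.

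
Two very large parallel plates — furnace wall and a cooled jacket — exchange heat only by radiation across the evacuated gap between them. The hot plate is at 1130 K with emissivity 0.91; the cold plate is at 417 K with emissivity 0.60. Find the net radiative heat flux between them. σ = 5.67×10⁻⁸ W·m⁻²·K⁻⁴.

q ≈ 51400 W/m²

For two infinite grey parallel plates, q = σ(T₁⁴ − T₂⁴)/(1/ε₁ + 1/ε₂ − 1).
T₁⁴ − T₂⁴ = 1.630×10¹² − 3.024×10¹⁰ = 1.600×10¹² K⁴.
1/ε₁ + 1/ε₂ − 1 = 1.099 + 1.667 − 1 = 1.766.
q = 5.67×10⁻⁸ × 1.600×10¹² / 1.766.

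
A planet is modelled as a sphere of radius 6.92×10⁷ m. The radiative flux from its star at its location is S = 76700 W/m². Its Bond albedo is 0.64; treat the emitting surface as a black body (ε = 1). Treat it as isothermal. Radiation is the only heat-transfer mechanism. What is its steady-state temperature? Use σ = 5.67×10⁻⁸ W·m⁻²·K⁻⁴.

T ≈ 591 K

At equilibrium, absorbed power = emitted power.
Absorbing cross-section = πr² = 1.504×10¹⁶ m²; emitting surface = 4πr² = 6.018×10¹⁶ m² (ratio 4).
(1−a)S·A_cross = εσ·A_surf·T⁴  ⇒  T⁴ = (1−a)S/(4σ).
T⁴ = 0.360·76700/(4·5.67×10⁻⁸) = 1.217×10¹¹ K⁴.
T = (1.217×10¹¹)^(1/4).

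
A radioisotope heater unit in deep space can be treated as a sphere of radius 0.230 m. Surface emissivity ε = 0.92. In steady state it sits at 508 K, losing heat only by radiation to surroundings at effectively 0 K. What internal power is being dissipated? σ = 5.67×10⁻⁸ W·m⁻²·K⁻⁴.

P ≈ 2310 W

Steady state: P = εσA T⁴.
A = 4πr² = 0.6648 m²; T⁴ = (508)⁴ = 6.660×10¹⁰ K⁴.
P = 0.92 × 5.67×10⁻⁸ × 0.6648 × 6.660×10¹⁰.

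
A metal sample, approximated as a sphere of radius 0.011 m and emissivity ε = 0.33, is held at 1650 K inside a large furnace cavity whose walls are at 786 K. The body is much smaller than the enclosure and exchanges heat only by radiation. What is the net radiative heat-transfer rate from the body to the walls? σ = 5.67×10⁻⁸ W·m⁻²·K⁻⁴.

For a small grey body in a large enclosure: P_net = εσA(T_body⁴ − T_wall⁴).
A = 4πr² = 0.001521 m²; T_body⁴ − T_wall⁴ = 7.412×10¹² − 3.817×10¹¹ = 7.030×10¹² K⁴.
|P_net| = 0.33·5.67×10⁻⁸·0.001521·7.030×10¹².

P_net ≈ 200 W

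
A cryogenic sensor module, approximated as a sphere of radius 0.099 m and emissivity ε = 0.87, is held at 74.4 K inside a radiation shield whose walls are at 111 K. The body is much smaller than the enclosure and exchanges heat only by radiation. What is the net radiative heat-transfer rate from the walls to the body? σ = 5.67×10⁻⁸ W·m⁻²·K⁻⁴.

For a small grey body in a large enclosure: P_net = εσA(T_body⁴ − T_wall⁴).
A = 4πr² = 0.1232 m²; T_body⁴ − T_wall⁴ = 3.064×10⁷ − 1.518×10⁸ = -1.212×10⁸ K⁴.
|P_net| = 0.87·5.67×10⁻⁸·0.1232·1.212×10⁸.

P_net ≈ 0.736 W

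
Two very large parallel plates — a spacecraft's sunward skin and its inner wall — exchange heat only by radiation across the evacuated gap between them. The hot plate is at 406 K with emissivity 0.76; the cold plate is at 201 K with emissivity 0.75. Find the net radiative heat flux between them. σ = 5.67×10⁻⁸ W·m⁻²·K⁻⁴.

q ≈ 878 W/m²

For two infinite grey parallel plates, q = σ(T₁⁴ − T₂⁴)/(1/ε₁ + 1/ε₂ − 1).
T₁⁴ − T₂⁴ = 2.717×10¹⁰ − 1.632×10⁹ = 2.554×10¹⁰ K⁴.
1/ε₁ + 1/ε₂ − 1 = 1.316 + 1.333 − 1 = 1.649.
q = 5.67×10⁻⁸ × 2.554×10¹⁰ / 1.649.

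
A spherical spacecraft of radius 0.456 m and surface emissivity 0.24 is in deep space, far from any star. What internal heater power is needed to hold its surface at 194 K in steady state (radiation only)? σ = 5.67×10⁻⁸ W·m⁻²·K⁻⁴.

P = εσ·4πr²·T⁴.
4πr² = 2.613 m²; T⁴ = 1.416×10⁹ K⁴.
P = 0.24·5.67×10⁻⁸·2.613·1.416×10⁹.

P ≈ 50.4 W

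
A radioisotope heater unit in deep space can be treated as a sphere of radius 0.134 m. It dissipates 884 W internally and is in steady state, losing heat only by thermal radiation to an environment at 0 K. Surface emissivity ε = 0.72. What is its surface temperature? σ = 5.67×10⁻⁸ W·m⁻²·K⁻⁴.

Steady state: internal power = radiated power, P = εσA T⁴.
Radiating area A = 4πr² = 0.2256 m².
T⁴ = P/(εσA) = 884/(0.72·5.67×10⁻⁸·0.2256) = 9.597×10¹⁰ K⁴.
T = (9.597×10¹⁰)^(1/4).

T ≈ 557 K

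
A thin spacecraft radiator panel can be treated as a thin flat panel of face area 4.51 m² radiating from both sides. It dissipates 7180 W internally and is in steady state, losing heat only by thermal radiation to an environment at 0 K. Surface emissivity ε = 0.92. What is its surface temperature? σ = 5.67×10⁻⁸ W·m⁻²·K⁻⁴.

T ≈ 351 K

Steady state: internal power = radiated power, P = εσA T⁴.
Radiating area A = 2·4.51 = 9.020 m².
T⁴ = P/(εσA) = 7180/(0.92·5.67×10⁻⁸·9.020) = 1.526×10¹⁰ K⁴.
T = (1.526×10¹⁰)^(1/4).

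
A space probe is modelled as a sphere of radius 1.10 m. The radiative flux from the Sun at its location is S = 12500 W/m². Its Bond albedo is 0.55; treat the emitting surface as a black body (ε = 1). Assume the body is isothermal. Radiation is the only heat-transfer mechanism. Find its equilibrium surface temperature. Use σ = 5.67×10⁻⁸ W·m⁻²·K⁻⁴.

T ≈ 397 K

At equilibrium, absorbed power = emitted power.
Absorbing cross-section = πr² = 3.801 m²; emitting surface = 4πr² = 15.21 m² (ratio 4).
(1−a)S·A_cross = εσ·A_surf·T⁴  ⇒  T⁴ = (1−a)S/(4σ).
T⁴ = 0.450·12500/(4·5.67×10⁻⁸) = 2.480×10¹⁰ K⁴.
T = (2.480×10¹⁰)^(1/4).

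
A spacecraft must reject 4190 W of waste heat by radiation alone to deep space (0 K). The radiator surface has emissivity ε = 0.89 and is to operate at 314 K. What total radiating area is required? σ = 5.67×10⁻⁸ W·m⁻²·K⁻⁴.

A ≈ 8.54 m²

P = εσA T⁴ ⇒ A = P/(εσT⁴).
T⁴ = 9.721×10⁹ K⁴.
A = 4190/(0.89 × 5.67×10⁻⁸ × 9.721×10⁹).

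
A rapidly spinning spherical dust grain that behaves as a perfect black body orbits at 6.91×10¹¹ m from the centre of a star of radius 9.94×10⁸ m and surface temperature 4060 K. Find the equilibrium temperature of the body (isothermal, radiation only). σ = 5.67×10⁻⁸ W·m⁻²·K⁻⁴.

T ≈ 109 K

The star's surface emits σT_*⁴; at distance d the flux is S = σT_*⁴(R_*/d)².
S = 5.67×10⁻⁸·(4060)⁴·(9.94×10⁸/6.91×10¹¹)² = 31.88 W/m².
For an isothermal sphere T⁴ = (1−a)S/(4σ) = 1.406×10⁸ K⁴.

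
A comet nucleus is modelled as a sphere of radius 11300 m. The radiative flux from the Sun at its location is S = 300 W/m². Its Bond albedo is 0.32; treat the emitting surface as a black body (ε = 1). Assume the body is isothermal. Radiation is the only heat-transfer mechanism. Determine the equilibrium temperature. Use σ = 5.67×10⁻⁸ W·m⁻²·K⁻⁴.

At equilibrium, absorbed power = emitted power.
Absorbing cross-section = πr² = 4.011×10⁸ m²; emitting surface = 4πr² = 1.605×10⁹ m² (ratio 4).
(1−a)S·A_cross = εσ·A_surf·T⁴  ⇒  T⁴ = (1−a)S/(4σ).
T⁴ = 0.680·300/(4·5.67×10⁻⁸) = 8.995×10⁸ K⁴.
T = (8.995×10⁸)^(1/4).

T ≈ 173 K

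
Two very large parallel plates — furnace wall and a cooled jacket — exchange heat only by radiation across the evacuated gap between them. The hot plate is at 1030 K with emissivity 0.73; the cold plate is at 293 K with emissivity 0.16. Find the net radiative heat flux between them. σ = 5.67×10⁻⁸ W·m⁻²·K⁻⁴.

q ≈ 9580 W/m²

For two infinite grey parallel plates, q = σ(T₁⁴ − T₂⁴)/(1/ε₁ + 1/ε₂ − 1).
T₁⁴ − T₂⁴ = 1.126×10¹² − 7.370×10⁹ = 1.118×10¹² K⁴.
1/ε₁ + 1/ε₂ − 1 = 1.370 + 6.250 − 1 = 6.620.
q = 5.67×10⁻⁸ × 1.118×10¹² / 6.620.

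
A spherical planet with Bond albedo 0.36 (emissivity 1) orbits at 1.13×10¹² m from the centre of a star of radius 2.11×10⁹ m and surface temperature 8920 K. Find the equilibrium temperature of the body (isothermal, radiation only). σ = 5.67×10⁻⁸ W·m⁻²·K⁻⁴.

The star's surface emits σT_*⁴; at distance d the flux is S = σT_*⁴(R_*/d)².
S = 5.67×10⁻⁸·(8920)⁴·(2.11×10⁹/1.13×10¹²)² = 1252 W/m².
For an isothermal sphere T⁴ = (1−a)S/(4σ) = 3.532×10⁹ K⁴.

T ≈ 244 K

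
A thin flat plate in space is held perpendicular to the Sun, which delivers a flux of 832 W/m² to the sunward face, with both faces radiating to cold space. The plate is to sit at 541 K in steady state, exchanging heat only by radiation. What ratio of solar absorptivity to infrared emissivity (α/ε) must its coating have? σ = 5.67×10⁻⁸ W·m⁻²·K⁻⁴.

α/ε ≈ 11.7

Balance: αS·A = εσ·2A·T⁴ ⇒ α/ε = 2σT⁴/S.
α/ε = 2·5.67×10⁻⁸·(541)⁴/832 = 2·5.67×10⁻⁸·8.566×10¹⁰/832.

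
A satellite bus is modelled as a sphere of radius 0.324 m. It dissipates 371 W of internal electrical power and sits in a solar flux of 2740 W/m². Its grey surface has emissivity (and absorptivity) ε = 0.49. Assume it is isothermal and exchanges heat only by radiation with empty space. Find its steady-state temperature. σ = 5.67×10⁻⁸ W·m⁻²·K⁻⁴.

At steady state, absorbed solar power + internal power = radiated power.
Absorbed: α·S·A_cross = 0.49·2740·0.3298 = 442.8 W (cross-section πr²).
Total input = 442.8 + 371 = 813.8 W.
Radiated: εσ·A_surf·T⁴ with A_surf = 4πr² = 1.319 m².
T⁴ = 813.8/(0.49·5.67×10⁻⁸·1.319) = 2.220×10¹⁰ K⁴.

T ≈ 386 K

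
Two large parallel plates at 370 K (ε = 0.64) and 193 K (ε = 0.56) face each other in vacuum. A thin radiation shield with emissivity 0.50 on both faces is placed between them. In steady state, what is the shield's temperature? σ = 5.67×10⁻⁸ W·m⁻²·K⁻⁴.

In steady state the net flux on the hot side equals that on the cold side.
σ(T₁⁴−T_s⁴)/D₁ = σ(T_s⁴−T₂⁴)/D₂, with D₁ = 1/ε₁+1/ε_s−1 = 2.562, D₂ = 1/ε_s+1/ε₂−1 = 2.786.
Solve for T_s⁴: T_s⁴ = (D₂·T₁⁴ + D₁·T₂⁴)/(D₁+D₂) = 1.043×10¹⁰ K⁴.

T_s ≈ 320 K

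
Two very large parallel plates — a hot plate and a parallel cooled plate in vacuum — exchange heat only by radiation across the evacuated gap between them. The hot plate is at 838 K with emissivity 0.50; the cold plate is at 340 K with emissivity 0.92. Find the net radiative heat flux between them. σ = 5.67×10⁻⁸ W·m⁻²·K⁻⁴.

q ≈ 13000 W/m²

For two infinite grey parallel plates, q = σ(T₁⁴ − T₂⁴)/(1/ε₁ + 1/ε₂ − 1).
T₁⁴ − T₂⁴ = 4.931×10¹¹ − 1.336×10¹⁰ = 4.798×10¹¹ K⁴.
1/ε₁ + 1/ε₂ − 1 = 2.000 + 1.087 − 1 = 2.087.
q = 5.67×10⁻⁸ × 4.798×10¹¹ / 2.087.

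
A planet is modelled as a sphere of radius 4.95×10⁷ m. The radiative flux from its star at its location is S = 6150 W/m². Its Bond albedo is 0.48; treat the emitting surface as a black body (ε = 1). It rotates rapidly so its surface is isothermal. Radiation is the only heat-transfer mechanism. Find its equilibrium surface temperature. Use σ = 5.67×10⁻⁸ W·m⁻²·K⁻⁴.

At equilibrium, absorbed power = emitted power.
Absorbing cross-section = πr² = 7.698×10¹⁵ m²; emitting surface = 4πr² = 3.079×10¹⁶ m² (ratio 4).
(1−a)S·A_cross = εσ·A_surf·T⁴  ⇒  T⁴ = (1−a)S/(4σ).
T⁴ = 0.520·6150/(4·5.67×10⁻⁸) = 1.410×10¹⁰ K⁴.
T = (1.410×10¹⁰)^(1/4).

T ≈ 345 K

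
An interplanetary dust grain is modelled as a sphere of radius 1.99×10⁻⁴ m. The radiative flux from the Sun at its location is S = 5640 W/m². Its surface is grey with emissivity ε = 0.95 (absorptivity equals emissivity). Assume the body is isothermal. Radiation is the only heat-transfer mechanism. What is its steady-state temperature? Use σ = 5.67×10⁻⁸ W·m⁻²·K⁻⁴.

T ≈ 397 K

At equilibrium, absorbed power = emitted power.
Absorbing cross-section = πr² = 1.244×10⁻⁷ m²; emitting surface = 4πr² = 4.976×10⁻⁷ m² (ratio 4).
εS·A_cross = εσ·A_surf·T⁴  ⇒  T⁴ = S/(4σ)   (ε cancels).
T⁴ = 5640/(4·5.67×10⁻⁸) = 2.487×10¹⁰ K⁴.
T = (2.487×10¹⁰)^(1/4).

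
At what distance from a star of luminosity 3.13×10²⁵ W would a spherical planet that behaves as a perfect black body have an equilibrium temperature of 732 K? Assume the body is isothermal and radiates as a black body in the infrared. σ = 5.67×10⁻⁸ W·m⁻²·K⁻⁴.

For an isothermal black-emitting sphere, (1−a)S·πr² = σ·4πr²·T⁴ ⇒ S = 4σT⁴/(1−a).
S = 4·5.67×10⁻⁸·(732)⁴/1.00 = 65120 W/m².
Flux falls as S = L/(4πd²), so d = √(L/(4πS)) = √(3.13×10²⁵/(4π·65120)).

d ≈ 6.18×10⁹ m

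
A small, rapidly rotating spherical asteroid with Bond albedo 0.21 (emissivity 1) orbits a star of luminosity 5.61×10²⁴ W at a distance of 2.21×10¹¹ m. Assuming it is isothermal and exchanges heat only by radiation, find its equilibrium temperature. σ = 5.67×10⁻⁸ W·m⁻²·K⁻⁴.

First find the stellar flux at distance d: S = L/(4πd²) = 5.61×10²⁴/(4π·(2.21×10¹¹)²) = 9.140 W/m².
For an isothermal sphere, absorbed (1−a)S·πr² = emitted σ·4πr²·T⁴, so T⁴ = (1−a)S/(4σ).
T⁴ = 0.790·9.140/(4·5.67×10⁻⁸) = 3.184×10⁷ K⁴.

T ≈ 75.1 K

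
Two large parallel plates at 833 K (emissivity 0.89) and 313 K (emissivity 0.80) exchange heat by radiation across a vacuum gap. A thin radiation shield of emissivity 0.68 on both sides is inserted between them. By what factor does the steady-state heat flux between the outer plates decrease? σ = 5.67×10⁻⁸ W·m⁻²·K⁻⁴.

factor ≈ 2.41

Without shield: q₀ = σΔ(T⁴)/(1/ε₁+1/ε₂−1) with denominator 1.374.
With shield the two gaps are in series; the resistances add: (1/ε₁+1/ε_s−1)+(1/ε_s+1/ε₂−1) = 1.594+1.721 = 3.315.
Heat-flux ratio q₀/q = 3.315/1.374.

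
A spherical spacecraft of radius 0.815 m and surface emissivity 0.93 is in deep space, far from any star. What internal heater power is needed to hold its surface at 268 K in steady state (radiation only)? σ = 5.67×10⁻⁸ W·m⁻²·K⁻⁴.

P = εσ·4πr²·T⁴.
4πr² = 8.347 m²; T⁴ = 5.159×10⁹ K⁴.
P = 0.93·5.67×10⁻⁸·8.347·5.159×10⁹.

P ≈ 2270 W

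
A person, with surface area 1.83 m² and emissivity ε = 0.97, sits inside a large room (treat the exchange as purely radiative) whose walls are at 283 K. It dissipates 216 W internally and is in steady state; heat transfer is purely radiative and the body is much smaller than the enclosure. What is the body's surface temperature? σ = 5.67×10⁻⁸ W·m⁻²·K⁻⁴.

For a small grey body in a large enclosure, net radiated power = εσA(T⁴ − T_w⁴).
Steady state: P = εσA(T⁴ − T_w⁴) with A = 1.83 m².
T⁴ = P/(εσA) + T_w⁴ = 216/(0.97·5.67×10⁻⁸·1.830) + (283)⁴
    = 2.146×10⁹ + 6.414×10⁹ = 8.560×10⁹ K⁴.

T ≈ 304 K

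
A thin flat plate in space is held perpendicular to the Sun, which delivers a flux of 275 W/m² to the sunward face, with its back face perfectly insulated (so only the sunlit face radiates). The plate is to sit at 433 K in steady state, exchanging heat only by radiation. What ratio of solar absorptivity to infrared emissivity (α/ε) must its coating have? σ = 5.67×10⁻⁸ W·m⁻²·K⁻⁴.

Balance: αS·A = εσ·1A·T⁴ ⇒ α/ε = σT⁴/S.
α/ε = 5.67×10⁻⁸·(433)⁴/275 = 5.67×10⁻⁸·3.515×10¹⁰/275.

α/ε ≈ 7.25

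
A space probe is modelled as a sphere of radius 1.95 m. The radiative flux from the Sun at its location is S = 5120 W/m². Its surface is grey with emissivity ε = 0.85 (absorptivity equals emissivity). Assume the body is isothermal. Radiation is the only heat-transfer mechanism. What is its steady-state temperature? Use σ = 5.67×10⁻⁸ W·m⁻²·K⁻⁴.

At equilibrium, absorbed power = emitted power.
Absorbing cross-section = πr² = 11.95 m²; emitting surface = 4πr² = 47.78 m² (ratio 4).
εS·A_cross = εσ·A_surf·T⁴  ⇒  T⁴ = S/(4σ)   (ε cancels).
T⁴ = 5120/(4·5.67×10⁻⁸) = 2.257×10¹⁰ K⁴.
T = (2.257×10¹⁰)^(1/4).

T ≈ 388 K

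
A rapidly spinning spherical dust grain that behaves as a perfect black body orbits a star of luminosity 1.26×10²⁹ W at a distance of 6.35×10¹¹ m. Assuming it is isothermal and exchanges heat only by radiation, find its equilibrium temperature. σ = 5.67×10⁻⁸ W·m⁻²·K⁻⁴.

T ≈ 575 K

First find the stellar flux at distance d: S = L/(4πd²) = 1.26×10²⁹/(4π·(6.35×10¹¹)²) = 24870 W/m².
For an isothermal sphere, absorbed (1−a)S·πr² = emitted σ·4πr²·T⁴, so T⁴ = (1−a)S/(4σ).
T⁴ = 1.00·24870/(4·5.67×10⁻⁸) = 1.096×10¹¹ K⁴.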